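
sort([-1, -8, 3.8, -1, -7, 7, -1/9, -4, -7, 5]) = [-8, -7, -7, -4, -1, -1, -1/9, 3.8, 5, 7]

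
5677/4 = 1419+1/4 = 1419.25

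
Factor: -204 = -1 * 2^2 * 3^1 * 17^1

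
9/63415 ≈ 0.000142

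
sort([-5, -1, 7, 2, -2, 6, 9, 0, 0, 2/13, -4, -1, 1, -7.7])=[-7.7, -5, -4, -2, -1, -1, 0, 0, 2/13, 1, 2, 6, 7, 9]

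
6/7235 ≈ 0.000829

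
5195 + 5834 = 11029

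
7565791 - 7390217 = 175574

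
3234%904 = 522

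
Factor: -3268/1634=-1 * 2^1=-2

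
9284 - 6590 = 2694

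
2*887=1774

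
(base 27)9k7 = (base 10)7108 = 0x1bc4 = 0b1101111000100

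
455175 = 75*6069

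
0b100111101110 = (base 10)2542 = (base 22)55c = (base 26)3jk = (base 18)7f4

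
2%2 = 0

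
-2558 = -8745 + 6187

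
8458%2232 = 1762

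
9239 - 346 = 8893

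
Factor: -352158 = -1*2^1*3^1*58693^1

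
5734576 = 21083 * 272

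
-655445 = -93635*7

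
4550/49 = 92 + 6/7≈92.86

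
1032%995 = 37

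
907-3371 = -2464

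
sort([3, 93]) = [3, 93]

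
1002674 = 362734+639940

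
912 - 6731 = -5819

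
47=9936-9889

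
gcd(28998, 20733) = 3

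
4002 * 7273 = 29106546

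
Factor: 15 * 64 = 2^6 * 3^1 * 5^1 = 960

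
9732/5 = 1946 + 2/5 = 1946.40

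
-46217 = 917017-963234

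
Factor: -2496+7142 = 2^1*23^1*101^1 = 4646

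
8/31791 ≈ 0.000252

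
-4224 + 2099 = -2125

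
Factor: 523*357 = 3^1*7^1*17^1*523^1 = 186711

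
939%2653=939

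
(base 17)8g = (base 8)230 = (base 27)5h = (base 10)152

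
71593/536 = 133 + 305/536 ≈ 133.57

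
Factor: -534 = -1 * 2^1 * 3^1 * 89^1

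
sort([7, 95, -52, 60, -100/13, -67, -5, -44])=[-67, -52, -44, -100/13, -5, 7, 60, 95]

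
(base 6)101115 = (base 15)25ae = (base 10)8039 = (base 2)1111101100111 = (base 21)i4h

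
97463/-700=-139 - 163/700≈-139.23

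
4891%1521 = 328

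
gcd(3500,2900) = 100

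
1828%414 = 172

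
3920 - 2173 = 1747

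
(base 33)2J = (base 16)55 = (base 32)2L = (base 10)85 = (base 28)31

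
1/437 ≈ 0.00229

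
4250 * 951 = 4041750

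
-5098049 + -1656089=-6754138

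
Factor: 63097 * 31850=2^1 * 5^2 * 7^2 * 13^1 * 63097^1=2009639450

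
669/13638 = 223/4546 ≈ 0.0491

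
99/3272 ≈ 0.0303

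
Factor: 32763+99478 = 132241^1 = 132241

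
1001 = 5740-4739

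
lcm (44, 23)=1012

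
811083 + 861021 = 1672104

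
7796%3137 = 1522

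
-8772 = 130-8902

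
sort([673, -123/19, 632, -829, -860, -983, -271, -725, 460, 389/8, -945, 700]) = [-983, -945, -860, -829, -725, -271, -123/19, 389/8, 460, 632, 673, 700]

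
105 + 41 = 146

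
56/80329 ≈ 0.000697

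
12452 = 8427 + 4025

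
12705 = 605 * 21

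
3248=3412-164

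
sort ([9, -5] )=[-5, 9] 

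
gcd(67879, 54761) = 7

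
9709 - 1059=8650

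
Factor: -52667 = -1*52667^1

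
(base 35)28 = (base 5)303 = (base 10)78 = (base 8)116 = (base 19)42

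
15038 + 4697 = 19735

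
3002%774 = 680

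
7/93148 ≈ 0.0000751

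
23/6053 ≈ 0.00380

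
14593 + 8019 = 22612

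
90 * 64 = 5760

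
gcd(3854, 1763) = 41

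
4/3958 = 2/1979 ≈ 0.00101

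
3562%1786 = 1776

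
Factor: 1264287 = 3^1*23^1*73^1*251^1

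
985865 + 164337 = 1150202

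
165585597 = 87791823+77793774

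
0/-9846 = 0 = 0.00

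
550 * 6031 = 3317050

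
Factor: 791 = 7^1 * 113^1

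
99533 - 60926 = 38607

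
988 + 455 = 1443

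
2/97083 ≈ 0.0000206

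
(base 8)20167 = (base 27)bam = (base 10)8311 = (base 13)3a24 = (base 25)d7b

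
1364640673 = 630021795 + 734618878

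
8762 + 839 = 9601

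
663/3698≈0.179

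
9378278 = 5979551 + 3398727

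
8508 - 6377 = 2131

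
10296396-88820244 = -78523848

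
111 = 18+93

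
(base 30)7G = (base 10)226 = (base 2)11100010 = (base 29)7N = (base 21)AG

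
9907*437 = 4329359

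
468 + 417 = 885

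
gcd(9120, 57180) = 60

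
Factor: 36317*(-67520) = -1*2^6*5^1*23^1*211^1*1579^1 = -2452123840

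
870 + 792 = 1662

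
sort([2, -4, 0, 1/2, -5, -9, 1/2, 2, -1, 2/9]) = [-9, -5, -4, -1, 0, 2/9, 1/2, 1/2, 2, 2]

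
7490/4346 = 1 + 1572/2173 ≈ 1.72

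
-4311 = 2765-7076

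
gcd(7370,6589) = 11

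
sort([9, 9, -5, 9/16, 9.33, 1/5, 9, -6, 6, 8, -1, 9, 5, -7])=[-7, -6, -5, -1, 1/5, 9/16, 5, 6, 8, 9, 9, 9, 9, 9.33]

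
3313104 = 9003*368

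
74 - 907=-833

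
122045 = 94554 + 27491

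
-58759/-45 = 1305 + 34/45≈1305.76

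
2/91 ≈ 0.0220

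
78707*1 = 78707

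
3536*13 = 45968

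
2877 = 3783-906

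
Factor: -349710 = -1 * 2^1 * 3^1 * 5^1 * 11657^1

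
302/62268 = 151/31134 ≈ 0.00485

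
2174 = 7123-4949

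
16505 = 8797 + 7708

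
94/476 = 47/238 ≈ 0.197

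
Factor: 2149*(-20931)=-1*3^1*7^1*307^1*6977^1=-44980719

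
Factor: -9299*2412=-1*2^2*3^2*17^1*67^1*547^1=-22429188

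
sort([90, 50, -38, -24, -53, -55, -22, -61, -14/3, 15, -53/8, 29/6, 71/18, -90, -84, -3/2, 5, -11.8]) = [-90, -84, -61, -55, -53, -38, -24, -22, -11.8, -53/8, -14/3, -3/2, 71/18, 29/6, 5, 15, 50, 90]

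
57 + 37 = 94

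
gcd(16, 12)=4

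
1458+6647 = 8105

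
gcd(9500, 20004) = 4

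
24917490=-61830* (-403)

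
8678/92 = 4339/46≈94.33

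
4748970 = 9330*509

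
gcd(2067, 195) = 39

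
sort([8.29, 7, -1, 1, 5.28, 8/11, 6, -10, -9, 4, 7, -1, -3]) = [-10, -9, -3, -1, -1, 8/11, 1, 4, 5.28, 6, 7, 7, 8.29]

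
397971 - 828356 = -430385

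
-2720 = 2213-4933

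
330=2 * 165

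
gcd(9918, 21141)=261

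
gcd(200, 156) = 4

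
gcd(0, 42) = 42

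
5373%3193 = 2180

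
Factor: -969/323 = -1*3^1 = -3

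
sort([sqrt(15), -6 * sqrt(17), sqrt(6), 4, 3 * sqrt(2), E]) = [-6 * sqrt(17), sqrt(6), E, sqrt(15), 4, 3 * sqrt(2)]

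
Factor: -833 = -1*7^2*17^1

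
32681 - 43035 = -10354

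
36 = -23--59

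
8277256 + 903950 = 9181206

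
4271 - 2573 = 1698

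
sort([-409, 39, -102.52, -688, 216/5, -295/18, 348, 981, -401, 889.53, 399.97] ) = [-688, -409, -401, -102.52, -295/18, 39, 216/5, 348, 399.97, 889.53, 981] 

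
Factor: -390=-1*2^1*3^1*5^1*13^1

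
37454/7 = 5350+4/7 ≈ 5350.57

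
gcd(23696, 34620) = 4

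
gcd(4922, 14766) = 4922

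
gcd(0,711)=711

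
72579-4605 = 67974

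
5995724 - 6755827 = -760103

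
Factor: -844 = -1 * 2^2 * 211^1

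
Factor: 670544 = 2^4*7^1*5987^1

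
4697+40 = 4737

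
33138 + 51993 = 85131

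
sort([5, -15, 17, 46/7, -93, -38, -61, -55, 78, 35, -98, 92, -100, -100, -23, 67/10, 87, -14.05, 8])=[-100, -100, -98, -93, -61, -55, -38, -23, -15, -14.05, 5, 46/7, 67/10, 8, 17, 35, 78, 87, 92]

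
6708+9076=15784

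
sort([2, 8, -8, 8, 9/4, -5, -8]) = [-8, -8, -5, 2, 9/4, 8, 8]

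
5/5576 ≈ 0.000897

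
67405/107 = 629 + 102/107 ≈ 629.95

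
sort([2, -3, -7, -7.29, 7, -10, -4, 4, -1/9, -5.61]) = [-10, -7.29, -7, -5.61, -4, -3, -1/9, 2, 4, 7]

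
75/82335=5/5489 ≈ 0.000911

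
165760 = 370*448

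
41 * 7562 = 310042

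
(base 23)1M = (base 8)55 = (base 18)29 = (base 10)45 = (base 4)231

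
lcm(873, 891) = 86427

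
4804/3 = 1601 + 1/3 ≈ 1601.33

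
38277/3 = 12759 = 12759.00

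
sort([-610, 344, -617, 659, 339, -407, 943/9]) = [-617, -610, -407, 943/9, 339, 344, 659]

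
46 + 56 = 102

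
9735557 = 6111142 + 3624415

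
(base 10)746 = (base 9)1018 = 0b1011101010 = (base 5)10441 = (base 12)522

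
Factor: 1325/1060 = 2^(-2) * 5^1 = 5/4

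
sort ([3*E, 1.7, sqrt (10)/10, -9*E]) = [-9*E, sqrt (10)/10, 1.7, 3*E]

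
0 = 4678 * 0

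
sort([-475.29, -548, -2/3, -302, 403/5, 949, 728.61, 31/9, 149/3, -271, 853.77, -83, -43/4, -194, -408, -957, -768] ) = [-957, -768, -548, -475.29, -408, -302, -271, -194, -83, -43/4, -2/3, 31/9, 149/3, 403/5, 728.61, 853.77, 949] 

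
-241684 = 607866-849550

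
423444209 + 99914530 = 523358739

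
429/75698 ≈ 0.00567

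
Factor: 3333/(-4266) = -1 * 2^(-1) * 3^(-2) * 11^1 * 79^(-1) * 101^1 = -1111/1422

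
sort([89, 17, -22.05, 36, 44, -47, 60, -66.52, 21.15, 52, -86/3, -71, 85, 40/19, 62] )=[-71, -66.52, -47, -86/3, -22.05, 40/19, 17, 21.15, 36, 44, 52, 60, 62, 85, 89] 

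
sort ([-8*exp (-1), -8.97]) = [-8.97, -8*exp (-1)]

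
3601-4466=-865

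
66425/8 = 8303 + 1/8≈8303.13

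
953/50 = 19 + 3/50 = 19.06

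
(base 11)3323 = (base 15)1471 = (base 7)15526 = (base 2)1000100011101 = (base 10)4381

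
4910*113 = 554830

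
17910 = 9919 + 7991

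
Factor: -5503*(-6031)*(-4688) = -1*2^4*37^1*163^1*293^1*5503^1 = -155588123984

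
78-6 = 72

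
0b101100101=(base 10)357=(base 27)d6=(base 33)ar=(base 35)a7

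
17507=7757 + 9750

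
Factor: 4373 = 4373^1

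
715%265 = 185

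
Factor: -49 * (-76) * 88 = 2^5 * 7^2 * 11^1 * 19^1 = 327712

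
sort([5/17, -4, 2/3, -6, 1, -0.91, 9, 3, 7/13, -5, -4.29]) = [-6, -5, -4.29, -4, -0.91, 5/17, 7/13, 2/3, 1, 3, 9]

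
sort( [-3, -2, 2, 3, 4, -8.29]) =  [-8.29, -3, -2, 2, 3, 4]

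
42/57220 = 21/28610≈0.000734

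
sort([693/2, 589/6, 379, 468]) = [589/6, 693/2, 379, 468]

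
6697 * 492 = 3294924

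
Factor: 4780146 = 2^1 * 3^1 * 7^2 * 71^1 * 229^1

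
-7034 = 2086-9120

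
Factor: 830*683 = 2^1*5^1*83^1*683^1 = 566890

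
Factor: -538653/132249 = -1*13^(-1)*409^1*439^1*3391^(-1) = -179551/44083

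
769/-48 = -16 - 1/48 ≈ -16.02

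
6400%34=8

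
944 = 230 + 714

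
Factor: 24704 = 2^7 * 193^1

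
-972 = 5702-6674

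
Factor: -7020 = -1*2^2*3^3*5^1*13^1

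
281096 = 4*70274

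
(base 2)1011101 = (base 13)72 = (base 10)93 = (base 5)333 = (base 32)2t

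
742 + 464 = 1206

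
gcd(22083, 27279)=1299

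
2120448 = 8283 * 256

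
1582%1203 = 379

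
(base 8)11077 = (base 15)15b6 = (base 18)e79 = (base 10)4671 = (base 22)9e7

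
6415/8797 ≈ 0.729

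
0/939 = 0 = 0.00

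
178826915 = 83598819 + 95228096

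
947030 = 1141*830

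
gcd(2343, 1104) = 3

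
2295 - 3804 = -1509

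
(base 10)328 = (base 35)9d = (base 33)9v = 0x148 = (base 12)234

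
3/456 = 1/152 ≈ 0.00658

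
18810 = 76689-57879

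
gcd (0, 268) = 268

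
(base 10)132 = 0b10000100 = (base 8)204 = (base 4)2010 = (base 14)96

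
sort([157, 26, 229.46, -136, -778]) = [-778, -136, 26, 157, 229.46]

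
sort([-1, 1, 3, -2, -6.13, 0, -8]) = [-8, -6.13, -2, -1, 0, 1, 3]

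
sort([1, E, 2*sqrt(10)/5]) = [1, 2*sqrt(10)/5, E]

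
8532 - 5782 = 2750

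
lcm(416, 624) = 1248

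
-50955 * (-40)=2038200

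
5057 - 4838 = 219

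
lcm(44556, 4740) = 222780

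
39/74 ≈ 0.527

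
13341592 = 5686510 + 7655082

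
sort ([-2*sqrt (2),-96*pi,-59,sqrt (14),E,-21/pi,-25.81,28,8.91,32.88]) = [-96*pi,-59,-25.81,-21/pi,-2*sqrt (2),E,sqrt (14),8.91,28,32.88]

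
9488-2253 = 7235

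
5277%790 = 537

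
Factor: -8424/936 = -1*3^2 = -9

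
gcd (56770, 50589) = 7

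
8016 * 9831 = 78805296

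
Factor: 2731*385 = 5^1*7^1*11^1*2731^1 = 1051435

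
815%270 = 5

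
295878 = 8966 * 33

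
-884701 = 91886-976587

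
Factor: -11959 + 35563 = 2^2 * 3^1 * 7^1 * 281^1 = 23604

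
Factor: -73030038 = -1*2^1*3^1*12171673^1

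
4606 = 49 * 94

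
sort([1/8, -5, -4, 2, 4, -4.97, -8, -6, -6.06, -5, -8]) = [-8, -8, -6.06, -6, -5, -5, -4.97, -4, 1/8, 2, 4]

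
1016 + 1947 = 2963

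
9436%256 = 220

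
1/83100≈0.0000120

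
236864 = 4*59216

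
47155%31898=15257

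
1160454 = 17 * 68262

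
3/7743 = 1/2581 ≈ 0.000387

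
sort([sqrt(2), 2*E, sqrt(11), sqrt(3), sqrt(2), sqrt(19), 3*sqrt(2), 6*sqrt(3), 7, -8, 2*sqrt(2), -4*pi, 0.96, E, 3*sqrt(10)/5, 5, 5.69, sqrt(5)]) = [-4*pi, -8, 0.96, sqrt(2), sqrt(2), sqrt(3), 3*sqrt(10)/5, sqrt(5), E, 2*sqrt(2), sqrt(11), 3*sqrt(2), sqrt(19), 5, 2*E, 5.69, 7, 6*sqrt(3)]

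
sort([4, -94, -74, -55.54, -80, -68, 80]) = [-94, -80, -74, -68, -55.54, 4, 80]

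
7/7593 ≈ 0.000922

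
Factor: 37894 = 2^1*18947^1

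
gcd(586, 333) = 1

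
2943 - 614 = 2329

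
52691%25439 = 1813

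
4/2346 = 2/1173 ≈ 0.00171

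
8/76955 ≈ 0.000104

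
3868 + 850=4718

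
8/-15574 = -4/7787≈-0.000514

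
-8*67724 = -541792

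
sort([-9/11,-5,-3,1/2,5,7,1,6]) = [-5,-3,-9/11,1/2,1,5,6,7]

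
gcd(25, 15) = 5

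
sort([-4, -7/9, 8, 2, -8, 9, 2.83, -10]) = [-10, -8, -4, -7/9, 2, 2.83, 8, 9]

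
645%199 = 48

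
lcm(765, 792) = 67320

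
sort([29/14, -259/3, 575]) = [-259/3, 29/14, 575]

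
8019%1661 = 1375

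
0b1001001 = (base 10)73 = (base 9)81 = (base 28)2h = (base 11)67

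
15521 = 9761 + 5760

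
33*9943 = 328119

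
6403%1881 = 760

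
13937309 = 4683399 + 9253910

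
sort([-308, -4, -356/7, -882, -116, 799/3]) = [-882, -308, -116, -356/7, -4, 799/3]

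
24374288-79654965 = -55280677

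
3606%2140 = 1466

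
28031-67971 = -39940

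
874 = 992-118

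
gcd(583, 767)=1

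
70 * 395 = 27650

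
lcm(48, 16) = 48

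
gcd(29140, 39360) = 20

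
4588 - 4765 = -177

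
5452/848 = 6 + 91/212 ≈ 6.43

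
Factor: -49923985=-1*5^1*17^1*587341^1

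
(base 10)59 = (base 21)2h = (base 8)73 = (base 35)1o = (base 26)27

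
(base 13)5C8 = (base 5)13014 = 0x3F1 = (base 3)1101101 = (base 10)1009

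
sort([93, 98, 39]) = [39, 93, 98]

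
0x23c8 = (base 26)de8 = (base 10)9160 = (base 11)6978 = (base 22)ik8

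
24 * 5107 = 122568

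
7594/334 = 22 + 123/167 ≈ 22.74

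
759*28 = 21252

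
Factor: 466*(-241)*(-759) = 2^1*3^1*11^1*23^1*233^1*241^1 = 85240254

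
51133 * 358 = 18305614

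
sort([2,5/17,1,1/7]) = [1/7,5/17,1,2]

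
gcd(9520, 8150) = 10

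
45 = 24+21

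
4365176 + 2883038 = 7248214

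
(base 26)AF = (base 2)100010011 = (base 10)275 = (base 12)1AB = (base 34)83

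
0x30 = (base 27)1l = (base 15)33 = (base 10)48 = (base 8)60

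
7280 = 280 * 26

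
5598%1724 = 426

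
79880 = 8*9985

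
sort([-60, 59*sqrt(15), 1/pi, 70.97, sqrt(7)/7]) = [-60, 1/pi, sqrt(7)/7, 70.97, 59*sqrt(15)]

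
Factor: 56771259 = 3^1 * 19^1 * 995987^1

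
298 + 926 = 1224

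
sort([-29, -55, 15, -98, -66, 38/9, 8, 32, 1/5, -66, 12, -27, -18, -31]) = [-98, -66, -66, -55, -31, -29, -27, -18, 1/5, 38/9, 8, 12, 15, 32]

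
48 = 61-13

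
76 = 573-497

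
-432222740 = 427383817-859606557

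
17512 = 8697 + 8815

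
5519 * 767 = 4233073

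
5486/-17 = -322 - 12/17 ≈ -322.71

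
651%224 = 203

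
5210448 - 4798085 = 412363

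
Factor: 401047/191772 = 2^ (-2)*3^ (-2)*7^ (-1)*17^1*31^1 = 527/252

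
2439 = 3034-595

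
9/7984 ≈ 0.00113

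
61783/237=260 + 163/237 ≈ 260.69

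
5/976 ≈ 0.00512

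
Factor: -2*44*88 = -1*2^6*11^2 = -7744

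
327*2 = 654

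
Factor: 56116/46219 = 2^2 * 14029^1 * 46219^(-1)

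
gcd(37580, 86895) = 5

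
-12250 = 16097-28347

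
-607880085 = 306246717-914126802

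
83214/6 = 13869 = 13869.00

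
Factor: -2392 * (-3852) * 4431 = 2^5 * 3^3 * 7^1 * 13^1 * 23^1 * 107^1 * 211^1 = 40827163104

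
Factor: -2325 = -1*3^1*5^2*31^1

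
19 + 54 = 73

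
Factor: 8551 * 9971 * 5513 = 13^2 * 17^1 * 37^1 * 59^1 * 149^1 * 503^1 = 470049521773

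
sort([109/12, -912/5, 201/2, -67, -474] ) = [-474, -912/5, -67, 109/12, 201/2] 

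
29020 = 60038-31018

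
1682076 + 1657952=3340028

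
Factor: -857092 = -1*2^2*47^2*97^1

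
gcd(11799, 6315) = 3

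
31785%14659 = 2467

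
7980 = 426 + 7554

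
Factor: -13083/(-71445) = 5^(-1) * 7^2 * 11^(-1) * 89^1 * 433^(-1) = 4361/23815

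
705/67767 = 235/22589 ≈ 0.0104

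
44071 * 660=29086860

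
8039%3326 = 1387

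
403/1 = 403 = 403.00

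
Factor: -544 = -1 * 2^5 * 17^1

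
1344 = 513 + 831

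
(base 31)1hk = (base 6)10552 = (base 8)2744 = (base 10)1508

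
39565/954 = 41+451/954≈41.47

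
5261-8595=-3334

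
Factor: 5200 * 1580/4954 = 2^5 * 5^3 * 13^1 * 79^1 * 2477^(-1) = 4108000/2477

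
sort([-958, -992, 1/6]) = [-992, -958, 1/6]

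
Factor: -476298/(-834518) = 3^2*19^(-1)*47^1*563^1*21961^(-1) = 238149/417259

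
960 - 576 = 384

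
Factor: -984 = -1*2^3*3^1*41^1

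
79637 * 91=7246967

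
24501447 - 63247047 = -38745600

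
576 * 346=199296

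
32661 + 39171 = 71832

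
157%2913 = 157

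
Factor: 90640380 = 2^2 * 3^1 * 5^1 * 37^1 * 40829^1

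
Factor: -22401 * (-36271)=3^2 * 19^2 * 23^1 * 83^1 * 131^1=812506671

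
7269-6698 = 571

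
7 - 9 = -2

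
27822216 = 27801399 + 20817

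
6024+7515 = 13539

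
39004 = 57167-18163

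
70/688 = 35/344 ≈ 0.102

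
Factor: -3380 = -1*2^2*5^1*13^2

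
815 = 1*815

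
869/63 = 13 + 50/63 ≈ 13.79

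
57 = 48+9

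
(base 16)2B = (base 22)1L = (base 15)2D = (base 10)43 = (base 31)1C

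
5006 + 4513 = 9519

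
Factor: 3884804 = 2^2*7^1*11^1*12613^1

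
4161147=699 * 5953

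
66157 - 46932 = 19225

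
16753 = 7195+9558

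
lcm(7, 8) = 56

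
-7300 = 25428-32728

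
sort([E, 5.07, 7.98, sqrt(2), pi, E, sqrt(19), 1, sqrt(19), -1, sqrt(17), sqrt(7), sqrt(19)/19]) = [-1, sqrt(19)/19, 1, sqrt(2), sqrt(7), E, E, pi, sqrt(17), sqrt(19), sqrt(19), 5.07, 7.98]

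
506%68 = 30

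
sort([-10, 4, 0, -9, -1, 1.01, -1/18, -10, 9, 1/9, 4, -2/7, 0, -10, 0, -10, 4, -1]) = [-10, -10, -10, -10, -9, -1, -1, -2/7, -1/18, 0, 0, 0, 1/9, 1.01, 4, 4, 4, 9]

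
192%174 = 18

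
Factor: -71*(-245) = 5^1*7^2*71^1 = 17395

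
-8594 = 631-9225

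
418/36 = 11 + 11/18 ≈ 11.61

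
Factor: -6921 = -1*3^2*769^1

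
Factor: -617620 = -1*2^2*5^1*30881^1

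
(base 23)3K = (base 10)89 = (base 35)2J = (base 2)1011001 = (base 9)108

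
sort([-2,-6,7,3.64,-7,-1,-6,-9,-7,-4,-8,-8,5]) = [-9,-8,-8,-7,-7,-6,-6,-4,-2,-1,3.64,5,7]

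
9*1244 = 11196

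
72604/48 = 18151/12≈1512.58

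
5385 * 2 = 10770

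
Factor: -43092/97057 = -1*2^2*3^4*7^1*19^1*71^(-1)*1367^(-1)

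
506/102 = 4 + 49/51 ≈ 4.96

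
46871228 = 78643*596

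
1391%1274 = 117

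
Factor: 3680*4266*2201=2^6*3^3*5^1*23^1*31^1*71^1*79^1=34553234880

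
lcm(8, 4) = 8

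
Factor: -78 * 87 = -1 * 2^1 * 3^2 * 13^1 * 29^1 = -6786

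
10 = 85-75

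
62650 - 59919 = 2731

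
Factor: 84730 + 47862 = 2^4 * 8287^1 = 132592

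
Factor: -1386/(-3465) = 2^1 * 5^(-1) = 2/5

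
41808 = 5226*8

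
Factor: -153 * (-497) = 3^2 * 7^1 * 17^1 * 71^1 = 76041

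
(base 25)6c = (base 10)162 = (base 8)242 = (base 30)5c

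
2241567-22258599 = -20017032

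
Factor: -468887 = -1*468887^1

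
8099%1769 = 1023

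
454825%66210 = 57565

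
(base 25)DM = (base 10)347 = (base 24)EB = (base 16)15B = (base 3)110212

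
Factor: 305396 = 2^2*7^1*13^1*839^1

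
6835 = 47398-40563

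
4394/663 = 338/51 ≈ 6.63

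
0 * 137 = 0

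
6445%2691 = 1063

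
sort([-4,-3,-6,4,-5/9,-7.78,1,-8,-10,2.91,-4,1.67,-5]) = [-10,-8,-7.78,-6,-5,-4,-4,-3,-5/9,1,1.67,2.91,4]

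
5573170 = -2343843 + 7917013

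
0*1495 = 0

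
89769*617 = 55387473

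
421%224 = 197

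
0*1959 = 0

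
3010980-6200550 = -3189570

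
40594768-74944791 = -34350023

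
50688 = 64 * 792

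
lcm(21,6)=42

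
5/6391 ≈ 0.000782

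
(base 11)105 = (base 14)90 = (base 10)126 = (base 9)150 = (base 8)176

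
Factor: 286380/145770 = 2^1*3^1*37^1*113^(-1) = 222/113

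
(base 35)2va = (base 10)3545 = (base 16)dd9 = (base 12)2075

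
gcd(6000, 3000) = 3000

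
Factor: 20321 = 7^1*2903^1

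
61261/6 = 10210 + 1/6 ≈ 10210.17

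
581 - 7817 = -7236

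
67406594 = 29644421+37762173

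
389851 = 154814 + 235037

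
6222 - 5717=505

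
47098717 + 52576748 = 99675465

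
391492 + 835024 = 1226516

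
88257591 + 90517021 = 178774612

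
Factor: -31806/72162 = -1 * 3^1 * 31^1 * 211^(-1) = -93/211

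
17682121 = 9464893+8217228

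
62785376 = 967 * 64928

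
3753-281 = 3472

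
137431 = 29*4739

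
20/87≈0.230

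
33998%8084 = 1662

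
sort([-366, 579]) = [-366, 579]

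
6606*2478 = 16369668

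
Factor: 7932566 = 2^1 * 47^1 * 84389^1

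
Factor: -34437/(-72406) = 2^(-1) * 3^1 * 13^1 * 41^(-1) = 39/82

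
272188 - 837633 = -565445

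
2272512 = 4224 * 538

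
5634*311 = 1752174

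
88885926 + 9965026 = 98850952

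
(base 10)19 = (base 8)23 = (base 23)j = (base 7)25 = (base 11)18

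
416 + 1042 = 1458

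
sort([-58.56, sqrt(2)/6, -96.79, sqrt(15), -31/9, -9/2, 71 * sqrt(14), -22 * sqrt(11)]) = [-96.79, -22 * sqrt(11), -58.56, -9/2, -31/9, sqrt(2)/6, sqrt(15), 71 * sqrt(14)]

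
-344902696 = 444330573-789233269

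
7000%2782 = 1436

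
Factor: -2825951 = -1 * 2825951^1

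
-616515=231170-847685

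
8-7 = 1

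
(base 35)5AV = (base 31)6NR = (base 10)6506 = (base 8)14552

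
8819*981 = 8651439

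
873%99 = 81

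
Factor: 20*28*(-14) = -1*2^5*5^1*7^2 = -7840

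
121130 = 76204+44926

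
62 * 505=31310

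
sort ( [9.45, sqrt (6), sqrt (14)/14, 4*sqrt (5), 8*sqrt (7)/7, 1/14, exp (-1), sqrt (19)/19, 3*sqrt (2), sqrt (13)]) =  [1/14, sqrt (19)/19, sqrt (14)/14, exp (-1), sqrt (6), 8*sqrt (7)/7, sqrt (13), 3*sqrt (2), 4*sqrt (5), 9.45]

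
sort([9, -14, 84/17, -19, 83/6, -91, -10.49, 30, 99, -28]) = [-91, -28, -19, -14, -10.49, 84/17, 9, 83/6, 30, 99]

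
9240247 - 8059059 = 1181188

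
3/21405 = 1/7135 ≈ 0.000140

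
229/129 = 1+100/129 ≈ 1.78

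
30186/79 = 382+8/79 ≈ 382.10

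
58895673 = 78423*751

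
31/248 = 1/8 = 0.125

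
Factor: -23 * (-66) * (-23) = -1 * 2^1 * 3^1 * 11^1 * 23^2 = -34914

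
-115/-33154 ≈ 0.00347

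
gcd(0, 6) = 6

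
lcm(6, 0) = 0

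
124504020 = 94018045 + 30485975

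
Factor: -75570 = -1*2^1*3^1*5^1*11^1*229^1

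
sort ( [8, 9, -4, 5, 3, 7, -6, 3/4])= [-6, -4, 3/4, 3, 5, 7, 8, 9]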